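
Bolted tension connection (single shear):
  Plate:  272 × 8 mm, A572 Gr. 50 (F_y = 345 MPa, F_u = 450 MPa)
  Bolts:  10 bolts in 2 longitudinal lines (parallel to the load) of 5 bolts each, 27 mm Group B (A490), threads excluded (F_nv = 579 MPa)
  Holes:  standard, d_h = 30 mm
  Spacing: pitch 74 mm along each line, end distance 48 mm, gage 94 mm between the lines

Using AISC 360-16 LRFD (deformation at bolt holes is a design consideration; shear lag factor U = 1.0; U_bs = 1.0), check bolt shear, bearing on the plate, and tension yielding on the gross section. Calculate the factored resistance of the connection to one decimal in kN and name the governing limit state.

Bolt shear: A_b = π(27)²/4 = 572.56 mm². φR_n = 0.75 × 579 × 572.56 × 10 × 1 = 2486.3 kN.
Bearing (8 mm plate, F_u = 450 MPa): end bolts L_c = 48 − 30/2 = 33, R_n = min(1.2×33×8×450, 2.4×27×8×450) = 142.56 kN/bolt; interior L_c = 74 − 30 = 44, R_n = 190.08 kN/bolt. φR_n = 0.75 × (2×142.56 + 8×190.08) = 1354.3 kN.
Tension yield (gross): A_g = 272×8 = 2176 mm². φR_n = 0.90 × 345 × 2176 = 675.6 kN.
Governing: min(2486.3, 1354.3, 675.6) = 675.6 kN → gross-section yield.

675.6 kN (gross-section yield governs)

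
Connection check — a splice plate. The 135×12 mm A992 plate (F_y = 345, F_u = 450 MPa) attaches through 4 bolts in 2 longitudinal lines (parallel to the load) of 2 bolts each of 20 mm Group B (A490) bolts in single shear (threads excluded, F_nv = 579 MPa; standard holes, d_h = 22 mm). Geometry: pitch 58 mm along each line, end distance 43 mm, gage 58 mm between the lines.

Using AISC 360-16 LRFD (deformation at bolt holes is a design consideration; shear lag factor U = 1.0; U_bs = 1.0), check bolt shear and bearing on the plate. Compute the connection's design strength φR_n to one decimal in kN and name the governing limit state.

Bolt shear: A_b = π(20)²/4 = 314.16 mm². φR_n = 0.75 × 579 × 314.16 × 4 × 1 = 545.7 kN.
Bearing (12 mm plate, F_u = 450 MPa): end bolts L_c = 43 − 22/2 = 32, R_n = min(1.2×32×12×450, 2.4×20×12×450) = 207.36 kN/bolt; interior L_c = 58 − 22 = 36, R_n = 233.28 kN/bolt. φR_n = 0.75 × (2×207.36 + 2×233.28) = 661.0 kN.
Governing: min(545.7, 661.0) = 545.7 kN → bolt shear.

545.7 kN (bolt shear governs)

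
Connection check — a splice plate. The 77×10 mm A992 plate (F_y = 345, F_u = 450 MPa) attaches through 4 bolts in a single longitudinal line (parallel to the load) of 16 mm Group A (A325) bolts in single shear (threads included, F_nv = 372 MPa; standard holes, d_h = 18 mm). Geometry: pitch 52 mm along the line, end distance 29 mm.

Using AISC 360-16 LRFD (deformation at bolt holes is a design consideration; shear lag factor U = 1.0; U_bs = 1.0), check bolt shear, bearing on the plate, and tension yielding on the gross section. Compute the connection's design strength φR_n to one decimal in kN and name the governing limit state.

Bolt shear: A_b = π(16)²/4 = 201.06 mm². φR_n = 0.75 × 372 × 201.06 × 4 × 1 = 224.4 kN.
Bearing (10 mm plate, F_u = 450 MPa): end bolts L_c = 29 − 18/2 = 20, R_n = min(1.2×20×10×450, 2.4×16×10×450) = 108 kN/bolt; interior L_c = 52 − 18 = 34, R_n = 172.8 kN/bolt. φR_n = 0.75 × (1×108 + 3×172.8) = 469.8 kN.
Tension yield (gross): A_g = 77×10 = 770 mm². φR_n = 0.90 × 345 × 770 = 239.1 kN.
Governing: min(224.4, 469.8, 239.1) = 224.4 kN → bolt shear.

224.4 kN (bolt shear governs)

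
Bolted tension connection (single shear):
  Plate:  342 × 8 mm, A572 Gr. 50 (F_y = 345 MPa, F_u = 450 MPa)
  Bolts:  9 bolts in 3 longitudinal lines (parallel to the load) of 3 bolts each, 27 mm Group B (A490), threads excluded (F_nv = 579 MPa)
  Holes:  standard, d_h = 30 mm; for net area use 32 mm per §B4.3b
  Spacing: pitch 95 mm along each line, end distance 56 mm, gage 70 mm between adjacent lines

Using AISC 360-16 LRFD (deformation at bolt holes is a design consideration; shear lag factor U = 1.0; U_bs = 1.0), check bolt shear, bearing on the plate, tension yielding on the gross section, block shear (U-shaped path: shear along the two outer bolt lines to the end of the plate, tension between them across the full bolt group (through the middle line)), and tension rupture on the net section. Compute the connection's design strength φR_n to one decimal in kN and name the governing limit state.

Bolt shear: A_b = π(27)²/4 = 572.56 mm². φR_n = 0.75 × 579 × 572.56 × 9 × 1 = 2237.7 kN.
Bearing (8 mm plate, F_u = 450 MPa): end bolts L_c = 56 − 30/2 = 41, R_n = min(1.2×41×8×450, 2.4×27×8×450) = 177.12 kN/bolt; interior L_c = 95 − 30 = 65, R_n = 233.28 kN/bolt. φR_n = 0.75 × (3×177.12 + 6×233.28) = 1448.3 kN.
Tension yield (gross): A_g = 342×8 = 2736 mm². φR_n = 0.90 × 345 × 2736 = 849.5 kN.
Block shear: shear path 2×[56+2×95] = 2×246 mm, A_gv = 3936, A_nv = 2×(246 − 2.5×32)×8 = 2656 mm²; tension across gage: (140 − 2×32)×8 = 608 mm². R_n = min(0.6×450×2656, 0.6×345×3936) + 1.0×450×608 = min(717.12, 814.75) + 273.6 = 990.72 kN. φR_n = 0.75 × 990.72 = 743.0 kN.
Tension rupture (net): A_n = (342 − 3×32)×8 = 1968 mm² (U = 1.0, A_e = A_n). φR_n = 0.75 × 450 × 1968 = 664.2 kN.
Governing: min(2237.7, 1448.3, 849.5, 743.0, 664.2) = 664.2 kN → net-section rupture.

664.2 kN (net-section rupture governs)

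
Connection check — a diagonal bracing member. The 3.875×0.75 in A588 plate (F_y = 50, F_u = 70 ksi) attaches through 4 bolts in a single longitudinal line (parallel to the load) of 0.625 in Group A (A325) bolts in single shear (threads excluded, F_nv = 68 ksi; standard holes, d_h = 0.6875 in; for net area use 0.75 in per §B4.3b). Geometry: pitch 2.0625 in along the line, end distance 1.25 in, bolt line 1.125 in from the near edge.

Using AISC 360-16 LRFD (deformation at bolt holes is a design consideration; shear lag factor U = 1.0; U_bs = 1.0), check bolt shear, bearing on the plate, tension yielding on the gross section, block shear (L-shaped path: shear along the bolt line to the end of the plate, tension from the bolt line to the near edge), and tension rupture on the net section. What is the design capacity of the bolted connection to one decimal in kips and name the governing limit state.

62.6 kips (bolt shear governs)

Bolt shear: A_b = π(0.625)²/4 = 0.3068 in². φR_n = 0.75 × 68 × 0.3068 × 4 × 1 = 62.6 kips.
Bearing (0.75 in plate, F_u = 70 ksi): end bolts L_c = 1.25 − 0.6875/2 = 0.90625, R_n = min(1.2×0.90625×0.75×70, 2.4×0.625×0.75×70) = 57.094 kips/bolt; interior L_c = 2.0625 − 0.6875 = 1.375, R_n = 78.75 kips/bolt. φR_n = 0.75 × (1×57.094 + 3×78.75) = 220.0 kips.
Tension yield (gross): A_g = 3.875×0.75 = 2.9063 in². φR_n = 0.90 × 50 × 2.9063 = 130.8 kips.
Block shear: shear path 1×[1.25+3×2.0625] = 1×7.4375 in, A_gv = 5.5781, A_nv = 1×(7.4375 − 3.5×0.75)×0.75 = 3.6094 in²; tension to near edge: (1.125 − 0.5×0.75)×0.75 = 0.5625 in². R_n = min(0.6×70×3.6094, 0.6×50×5.5781) + 1.0×70×0.5625 = min(151.59, 167.34) + 39.375 = 190.97 kips. φR_n = 0.75 × 190.97 = 143.2 kips.
Tension rupture (net): A_n = (3.875 − 1×0.75)×0.75 = 2.3438 in² (U = 1.0, A_e = A_n). φR_n = 0.75 × 70 × 2.3438 = 123.0 kips.
Governing: min(62.6, 220.0, 130.8, 143.2, 123.0) = 62.6 kips → bolt shear.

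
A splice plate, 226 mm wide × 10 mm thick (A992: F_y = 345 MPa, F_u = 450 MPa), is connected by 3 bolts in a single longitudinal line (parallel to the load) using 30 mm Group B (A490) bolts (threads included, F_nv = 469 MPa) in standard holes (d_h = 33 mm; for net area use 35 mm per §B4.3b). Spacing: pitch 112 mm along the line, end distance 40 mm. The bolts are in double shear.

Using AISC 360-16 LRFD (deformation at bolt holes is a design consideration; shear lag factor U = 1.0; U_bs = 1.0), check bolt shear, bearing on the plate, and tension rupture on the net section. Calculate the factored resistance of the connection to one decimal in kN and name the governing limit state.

Bolt shear: A_b = π(30)²/4 = 706.86 mm². φR_n = 0.75 × 469 × 706.86 × 3 × 2 = 1491.8 kN.
Bearing (10 mm plate, F_u = 450 MPa): end bolts L_c = 40 − 33/2 = 23.5, R_n = min(1.2×23.5×10×450, 2.4×30×10×450) = 126.9 kN/bolt; interior L_c = 112 − 33 = 79, R_n = 324 kN/bolt. φR_n = 0.75 × (1×126.9 + 2×324) = 581.2 kN.
Tension rupture (net): A_n = (226 − 1×35)×10 = 1910 mm² (U = 1.0, A_e = A_n). φR_n = 0.75 × 450 × 1910 = 644.6 kN.
Governing: min(1491.8, 581.2, 644.6) = 581.2 kN → bearing.

581.2 kN (bearing governs)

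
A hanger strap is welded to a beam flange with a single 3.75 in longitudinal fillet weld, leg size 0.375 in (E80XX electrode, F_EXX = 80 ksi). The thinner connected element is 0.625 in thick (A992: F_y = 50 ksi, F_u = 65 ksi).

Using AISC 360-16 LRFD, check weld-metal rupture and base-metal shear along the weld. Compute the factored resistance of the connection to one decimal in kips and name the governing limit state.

Weld metal: throat = 0.707×0.375 = 0.26513 in, L = 3.75 in. φR_n = 0.75 × 0.6 × 80 × 0.26513 × 3.75 = 35.8 kips.
Base metal shear (0.625 in plate): yield φR_n = 1.0×0.6×50×0.625×3.75 = 70.3 kips; rupture φR_n = 0.75×0.6×65×0.625×3.75 = 68.6 kips; take 68.6 kips (rupture).
Governing: min(35.8, 68.6) = 35.8 kips → weld metal.

35.8 kips (weld metal governs)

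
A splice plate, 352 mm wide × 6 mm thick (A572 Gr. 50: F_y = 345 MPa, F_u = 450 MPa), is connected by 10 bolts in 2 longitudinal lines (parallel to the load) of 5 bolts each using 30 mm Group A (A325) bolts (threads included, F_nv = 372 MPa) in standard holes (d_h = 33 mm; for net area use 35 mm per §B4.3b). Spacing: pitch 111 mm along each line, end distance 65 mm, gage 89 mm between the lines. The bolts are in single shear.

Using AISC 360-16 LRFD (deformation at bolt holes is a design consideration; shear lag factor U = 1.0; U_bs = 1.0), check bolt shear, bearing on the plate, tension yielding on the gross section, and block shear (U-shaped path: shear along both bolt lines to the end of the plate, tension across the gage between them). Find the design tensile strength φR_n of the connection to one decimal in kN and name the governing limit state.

Bolt shear: A_b = π(30)²/4 = 706.86 mm². φR_n = 0.75 × 372 × 706.86 × 10 × 1 = 1972.1 kN.
Bearing (6 mm plate, F_u = 450 MPa): end bolts L_c = 65 − 33/2 = 48.5, R_n = min(1.2×48.5×6×450, 2.4×30×6×450) = 157.14 kN/bolt; interior L_c = 111 − 33 = 78, R_n = 194.4 kN/bolt. φR_n = 0.75 × (2×157.14 + 8×194.4) = 1402.1 kN.
Tension yield (gross): A_g = 352×6 = 2112 mm². φR_n = 0.90 × 345 × 2112 = 655.8 kN.
Block shear: shear path 2×[65+4×111] = 2×509 mm, A_gv = 6108, A_nv = 2×(509 − 4.5×35)×6 = 4218 mm²; tension across gage: (89 − 1×35)×6 = 324 mm². R_n = min(0.6×450×4218, 0.6×345×6108) + 1.0×450×324 = min(1138.9, 1264.4) + 145.8 = 1284.7 kN. φR_n = 0.75 × 1284.7 = 963.5 kN.
Governing: min(1972.1, 1402.1, 655.8, 963.5) = 655.8 kN → gross-section yield.

655.8 kN (gross-section yield governs)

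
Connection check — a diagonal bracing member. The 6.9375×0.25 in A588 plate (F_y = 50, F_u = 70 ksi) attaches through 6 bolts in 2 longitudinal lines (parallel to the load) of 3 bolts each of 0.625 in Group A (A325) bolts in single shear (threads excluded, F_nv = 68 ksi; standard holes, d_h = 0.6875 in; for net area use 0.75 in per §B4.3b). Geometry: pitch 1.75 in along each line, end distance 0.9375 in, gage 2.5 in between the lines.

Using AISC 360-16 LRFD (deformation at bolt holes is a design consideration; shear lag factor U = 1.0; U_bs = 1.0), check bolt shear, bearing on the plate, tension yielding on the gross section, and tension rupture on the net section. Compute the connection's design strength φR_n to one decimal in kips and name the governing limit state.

Bolt shear: A_b = π(0.625)²/4 = 0.3068 in². φR_n = 0.75 × 68 × 0.3068 × 6 × 1 = 93.9 kips.
Bearing (0.25 in plate, F_u = 70 ksi): end bolts L_c = 0.9375 − 0.6875/2 = 0.59375, R_n = min(1.2×0.59375×0.25×70, 2.4×0.625×0.25×70) = 12.469 kips/bolt; interior L_c = 1.75 − 0.6875 = 1.0625, R_n = 22.313 kips/bolt. φR_n = 0.75 × (2×12.469 + 4×22.313) = 85.6 kips.
Tension yield (gross): A_g = 6.9375×0.25 = 1.7344 in². φR_n = 0.90 × 50 × 1.7344 = 78.0 kips.
Tension rupture (net): A_n = (6.9375 − 2×0.75)×0.25 = 1.3594 in² (U = 1.0, A_e = A_n). φR_n = 0.75 × 70 × 1.3594 = 71.4 kips.
Governing: min(93.9, 85.6, 78.0, 71.4) = 71.4 kips → net-section rupture.

71.4 kips (net-section rupture governs)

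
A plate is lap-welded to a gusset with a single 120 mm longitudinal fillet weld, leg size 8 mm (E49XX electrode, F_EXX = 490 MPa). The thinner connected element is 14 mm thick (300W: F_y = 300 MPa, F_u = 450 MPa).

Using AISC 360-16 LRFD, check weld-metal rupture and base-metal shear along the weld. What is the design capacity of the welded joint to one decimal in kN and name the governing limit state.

Weld metal: throat = 0.707×8 = 5.656 mm, L = 120 mm. φR_n = 0.75 × 0.6 × 490 × 5.656 × 120 = 149.7 kN.
Base metal shear (14 mm plate): yield φR_n = 1.0×0.6×300×14×120 = 302.4 kN; rupture φR_n = 0.75×0.6×450×14×120 = 340.2 kN; take 302.4 kN (yield).
Governing: min(149.7, 302.4) = 149.7 kN → weld metal.

149.7 kN (weld metal governs)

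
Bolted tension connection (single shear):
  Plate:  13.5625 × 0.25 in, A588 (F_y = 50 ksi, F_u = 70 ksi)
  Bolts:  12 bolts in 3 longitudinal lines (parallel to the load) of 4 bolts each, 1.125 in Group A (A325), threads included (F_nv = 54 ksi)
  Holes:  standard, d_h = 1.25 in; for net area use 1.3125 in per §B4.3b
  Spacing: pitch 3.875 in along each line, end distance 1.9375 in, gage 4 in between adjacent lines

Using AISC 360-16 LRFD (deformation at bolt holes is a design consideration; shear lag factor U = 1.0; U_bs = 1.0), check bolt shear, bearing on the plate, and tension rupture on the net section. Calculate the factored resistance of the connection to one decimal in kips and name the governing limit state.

Bolt shear: A_b = π(1.125)²/4 = 0.99402 in². φR_n = 0.75 × 54 × 0.99402 × 12 × 1 = 483.1 kips.
Bearing (0.25 in plate, F_u = 70 ksi): end bolts L_c = 1.9375 − 1.25/2 = 1.3125, R_n = min(1.2×1.3125×0.25×70, 2.4×1.125×0.25×70) = 27.563 kips/bolt; interior L_c = 3.875 − 1.25 = 2.625, R_n = 47.25 kips/bolt. φR_n = 0.75 × (3×27.563 + 9×47.25) = 381.0 kips.
Tension rupture (net): A_n = (13.5625 − 3×1.3125)×0.25 = 2.4063 in² (U = 1.0, A_e = A_n). φR_n = 0.75 × 70 × 2.4063 = 126.3 kips.
Governing: min(483.1, 381.0, 126.3) = 126.3 kips → net-section rupture.

126.3 kips (net-section rupture governs)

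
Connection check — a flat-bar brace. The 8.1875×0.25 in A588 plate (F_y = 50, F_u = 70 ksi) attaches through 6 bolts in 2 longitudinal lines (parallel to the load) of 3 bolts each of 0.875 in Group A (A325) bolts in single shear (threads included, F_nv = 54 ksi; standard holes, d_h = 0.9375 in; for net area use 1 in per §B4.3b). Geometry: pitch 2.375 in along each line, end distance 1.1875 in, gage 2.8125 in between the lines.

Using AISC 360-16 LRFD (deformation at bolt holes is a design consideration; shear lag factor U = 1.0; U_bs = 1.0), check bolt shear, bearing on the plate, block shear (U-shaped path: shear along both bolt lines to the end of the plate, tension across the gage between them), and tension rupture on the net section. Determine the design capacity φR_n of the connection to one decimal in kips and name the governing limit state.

Bolt shear: A_b = π(0.875)²/4 = 0.60132 in². φR_n = 0.75 × 54 × 0.60132 × 6 × 1 = 146.1 kips.
Bearing (0.25 in plate, F_u = 70 ksi): end bolts L_c = 1.1875 − 0.9375/2 = 0.71875, R_n = min(1.2×0.71875×0.25×70, 2.4×0.875×0.25×70) = 15.094 kips/bolt; interior L_c = 2.375 − 0.9375 = 1.4375, R_n = 30.188 kips/bolt. φR_n = 0.75 × (2×15.094 + 4×30.188) = 113.2 kips.
Block shear: shear path 2×[1.1875+2×2.375] = 2×5.9375 in, A_gv = 2.9688, A_nv = 2×(5.9375 − 2.5×1)×0.25 = 1.7188 in²; tension across gage: (2.8125 − 1×1)×0.25 = 0.45313 in². R_n = min(0.6×70×1.7188, 0.6×50×2.9688) + 1.0×70×0.45313 = min(72.19, 89.064) + 31.719 = 103.91 kips. φR_n = 0.75 × 103.91 = 77.9 kips.
Tension rupture (net): A_n = (8.1875 − 2×1)×0.25 = 1.5469 in² (U = 1.0, A_e = A_n). φR_n = 0.75 × 70 × 1.5469 = 81.2 kips.
Governing: min(146.1, 113.2, 77.9, 81.2) = 77.9 kips → block shear.

77.9 kips (block shear governs)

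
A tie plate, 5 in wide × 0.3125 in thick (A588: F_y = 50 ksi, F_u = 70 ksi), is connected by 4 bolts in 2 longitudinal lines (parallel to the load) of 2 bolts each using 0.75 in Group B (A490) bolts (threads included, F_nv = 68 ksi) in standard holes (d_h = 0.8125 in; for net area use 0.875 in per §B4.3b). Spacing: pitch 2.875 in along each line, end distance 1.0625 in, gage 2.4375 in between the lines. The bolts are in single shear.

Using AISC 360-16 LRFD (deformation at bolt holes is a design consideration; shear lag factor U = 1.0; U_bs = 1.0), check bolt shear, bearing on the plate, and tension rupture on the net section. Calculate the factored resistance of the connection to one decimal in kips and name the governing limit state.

Bolt shear: A_b = π(0.75)²/4 = 0.44179 in². φR_n = 0.75 × 68 × 0.44179 × 4 × 1 = 90.1 kips.
Bearing (0.3125 in plate, F_u = 70 ksi): end bolts L_c = 1.0625 − 0.8125/2 = 0.65625, R_n = min(1.2×0.65625×0.3125×70, 2.4×0.75×0.3125×70) = 17.227 kips/bolt; interior L_c = 2.875 − 0.8125 = 2.0625, R_n = 39.375 kips/bolt. φR_n = 0.75 × (2×17.227 + 2×39.375) = 84.9 kips.
Tension rupture (net): A_n = (5 − 2×0.875)×0.3125 = 1.0156 in² (U = 1.0, A_e = A_n). φR_n = 0.75 × 70 × 1.0156 = 53.3 kips.
Governing: min(90.1, 84.9, 53.3) = 53.3 kips → net-section rupture.

53.3 kips (net-section rupture governs)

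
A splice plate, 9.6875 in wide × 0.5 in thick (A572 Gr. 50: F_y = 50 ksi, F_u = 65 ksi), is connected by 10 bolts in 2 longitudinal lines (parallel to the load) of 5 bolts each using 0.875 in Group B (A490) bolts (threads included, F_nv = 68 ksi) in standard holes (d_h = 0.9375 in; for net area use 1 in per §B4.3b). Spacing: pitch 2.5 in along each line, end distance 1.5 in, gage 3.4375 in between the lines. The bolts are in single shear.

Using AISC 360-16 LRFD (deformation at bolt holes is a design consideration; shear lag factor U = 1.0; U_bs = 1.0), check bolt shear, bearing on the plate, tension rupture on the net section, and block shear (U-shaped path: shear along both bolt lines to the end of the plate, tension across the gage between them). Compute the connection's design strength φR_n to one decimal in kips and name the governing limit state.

187.4 kips (net-section rupture governs)

Bolt shear: A_b = π(0.875)²/4 = 0.60132 in². φR_n = 0.75 × 68 × 0.60132 × 10 × 1 = 306.7 kips.
Bearing (0.5 in plate, F_u = 65 ksi): end bolts L_c = 1.5 − 0.9375/2 = 1.03125, R_n = min(1.2×1.03125×0.5×65, 2.4×0.875×0.5×65) = 40.219 kips/bolt; interior L_c = 2.5 − 0.9375 = 1.5625, R_n = 60.938 kips/bolt. φR_n = 0.75 × (2×40.219 + 8×60.938) = 426.0 kips.
Tension rupture (net): A_n = (9.6875 − 2×1)×0.5 = 3.8438 in² (U = 1.0, A_e = A_n). φR_n = 0.75 × 65 × 3.8438 = 187.4 kips.
Block shear: shear path 2×[1.5+4×2.5] = 2×11.5 in, A_gv = 11.5, A_nv = 2×(11.5 − 4.5×1)×0.5 = 7 in²; tension across gage: (3.4375 − 1×1)×0.5 = 1.2188 in². R_n = min(0.6×65×7, 0.6×50×11.5) + 1.0×65×1.2188 = min(273, 345) + 79.222 = 352.22 kips. φR_n = 0.75 × 352.22 = 264.2 kips.
Governing: min(306.7, 426.0, 187.4, 264.2) = 187.4 kips → net-section rupture.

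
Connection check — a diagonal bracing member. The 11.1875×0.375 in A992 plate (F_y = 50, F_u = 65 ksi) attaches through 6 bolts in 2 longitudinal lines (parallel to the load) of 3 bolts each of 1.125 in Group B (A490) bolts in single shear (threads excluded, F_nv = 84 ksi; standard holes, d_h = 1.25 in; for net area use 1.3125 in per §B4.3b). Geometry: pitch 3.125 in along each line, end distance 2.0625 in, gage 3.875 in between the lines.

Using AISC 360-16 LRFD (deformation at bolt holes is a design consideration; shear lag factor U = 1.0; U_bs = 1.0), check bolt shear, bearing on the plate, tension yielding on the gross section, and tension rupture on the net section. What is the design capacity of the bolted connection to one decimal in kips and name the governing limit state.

Bolt shear: A_b = π(1.125)²/4 = 0.99402 in². φR_n = 0.75 × 84 × 0.99402 × 6 × 1 = 375.7 kips.
Bearing (0.375 in plate, F_u = 65 ksi): end bolts L_c = 2.0625 − 1.25/2 = 1.4375, R_n = min(1.2×1.4375×0.375×65, 2.4×1.125×0.375×65) = 42.047 kips/bolt; interior L_c = 3.125 − 1.25 = 1.875, R_n = 54.844 kips/bolt. φR_n = 0.75 × (2×42.047 + 4×54.844) = 227.6 kips.
Tension yield (gross): A_g = 11.1875×0.375 = 4.1953 in². φR_n = 0.90 × 50 × 4.1953 = 188.8 kips.
Tension rupture (net): A_n = (11.1875 − 2×1.3125)×0.375 = 3.2109 in² (U = 1.0, A_e = A_n). φR_n = 0.75 × 65 × 3.2109 = 156.5 kips.
Governing: min(375.7, 227.6, 188.8, 156.5) = 156.5 kips → net-section rupture.

156.5 kips (net-section rupture governs)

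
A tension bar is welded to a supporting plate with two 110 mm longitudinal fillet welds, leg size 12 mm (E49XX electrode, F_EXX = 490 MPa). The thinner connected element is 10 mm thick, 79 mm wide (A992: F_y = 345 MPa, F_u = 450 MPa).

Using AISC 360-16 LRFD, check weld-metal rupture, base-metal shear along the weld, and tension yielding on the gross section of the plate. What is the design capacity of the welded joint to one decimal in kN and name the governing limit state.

Weld metal: throat = 0.707×12 = 8.484 mm, L = 2×110 = 220 mm. φR_n = 0.75 × 0.6 × 490 × 8.484 × 220 = 411.6 kN.
Base metal shear (10 mm plate): yield φR_n = 1.0×0.6×345×10×220 = 455.4 kN; rupture φR_n = 0.75×0.6×450×10×220 = 445.5 kN; take 445.5 kN (rupture).
Tension yield (gross): A_g = 79×10 = 790 mm². φR_n = 0.90 × 345 × 790 = 245.3 kN.
Governing: min(411.6, 445.5, 245.3) = 245.3 kN → gross-section yield.

245.3 kN (gross-section yield governs)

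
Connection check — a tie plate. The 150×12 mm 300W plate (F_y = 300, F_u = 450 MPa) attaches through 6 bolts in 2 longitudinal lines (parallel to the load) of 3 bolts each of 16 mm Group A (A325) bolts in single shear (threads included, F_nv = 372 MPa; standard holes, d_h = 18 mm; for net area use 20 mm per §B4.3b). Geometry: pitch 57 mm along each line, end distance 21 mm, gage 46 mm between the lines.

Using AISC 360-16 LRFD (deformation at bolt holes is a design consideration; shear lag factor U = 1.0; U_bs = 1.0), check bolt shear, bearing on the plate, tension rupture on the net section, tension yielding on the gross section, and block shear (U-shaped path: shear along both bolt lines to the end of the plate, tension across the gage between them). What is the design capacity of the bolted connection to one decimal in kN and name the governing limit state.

Bolt shear: A_b = π(16)²/4 = 201.06 mm². φR_n = 0.75 × 372 × 201.06 × 6 × 1 = 336.6 kN.
Bearing (12 mm plate, F_u = 450 MPa): end bolts L_c = 21 − 18/2 = 12, R_n = min(1.2×12×12×450, 2.4×16×12×450) = 77.76 kN/bolt; interior L_c = 57 − 18 = 39, R_n = 207.36 kN/bolt. φR_n = 0.75 × (2×77.76 + 4×207.36) = 738.7 kN.
Tension rupture (net): A_n = (150 − 2×20)×12 = 1320 mm² (U = 1.0, A_e = A_n). φR_n = 0.75 × 450 × 1320 = 445.5 kN.
Tension yield (gross): A_g = 150×12 = 1800 mm². φR_n = 0.90 × 300 × 1800 = 486.0 kN.
Block shear: shear path 2×[21+2×57] = 2×135 mm, A_gv = 3240, A_nv = 2×(135 − 2.5×20)×12 = 2040 mm²; tension across gage: (46 − 1×20)×12 = 312 mm². R_n = min(0.6×450×2040, 0.6×300×3240) + 1.0×450×312 = min(550.8, 583.2) + 140.4 = 691.2 kN. φR_n = 0.75 × 691.2 = 518.4 kN.
Governing: min(336.6, 738.7, 445.5, 486.0, 518.4) = 336.6 kN → bolt shear.

336.6 kN (bolt shear governs)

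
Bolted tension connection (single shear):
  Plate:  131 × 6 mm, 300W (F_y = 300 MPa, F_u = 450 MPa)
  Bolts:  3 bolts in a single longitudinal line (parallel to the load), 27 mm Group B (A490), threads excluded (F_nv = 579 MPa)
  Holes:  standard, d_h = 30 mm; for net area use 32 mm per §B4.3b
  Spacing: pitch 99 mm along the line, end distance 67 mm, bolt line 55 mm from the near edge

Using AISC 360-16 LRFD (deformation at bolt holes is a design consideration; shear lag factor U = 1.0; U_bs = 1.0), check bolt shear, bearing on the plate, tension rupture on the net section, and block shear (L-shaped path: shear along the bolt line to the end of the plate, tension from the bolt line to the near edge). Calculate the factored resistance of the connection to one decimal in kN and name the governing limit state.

Bolt shear: A_b = π(27)²/4 = 572.56 mm². φR_n = 0.75 × 579 × 572.56 × 3 × 1 = 745.9 kN.
Bearing (6 mm plate, F_u = 450 MPa): end bolts L_c = 67 − 30/2 = 52, R_n = min(1.2×52×6×450, 2.4×27×6×450) = 168.48 kN/bolt; interior L_c = 99 − 30 = 69, R_n = 174.96 kN/bolt. φR_n = 0.75 × (1×168.48 + 2×174.96) = 388.8 kN.
Tension rupture (net): A_n = (131 − 1×32)×6 = 594 mm² (U = 1.0, A_e = A_n). φR_n = 0.75 × 450 × 594 = 200.5 kN.
Block shear: shear path 1×[67+2×99] = 1×265 mm, A_gv = 1590, A_nv = 1×(265 − 2.5×32)×6 = 1110 mm²; tension to near edge: (55 − 0.5×32)×6 = 234 mm². R_n = min(0.6×450×1110, 0.6×300×1590) + 1.0×450×234 = min(299.7, 286.2) + 105.3 = 391.5 kN. φR_n = 0.75 × 391.5 = 293.6 kN.
Governing: min(745.9, 388.8, 200.5, 293.6) = 200.5 kN → net-section rupture.

200.5 kN (net-section rupture governs)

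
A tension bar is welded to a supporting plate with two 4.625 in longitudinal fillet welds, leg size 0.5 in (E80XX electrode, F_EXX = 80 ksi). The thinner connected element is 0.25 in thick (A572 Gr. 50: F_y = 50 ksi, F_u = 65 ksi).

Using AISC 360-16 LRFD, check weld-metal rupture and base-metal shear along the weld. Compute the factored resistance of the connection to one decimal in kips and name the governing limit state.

67.6 kips (base-metal shear governs)

Weld metal: throat = 0.707×0.5 = 0.3535 in, L = 2×4.625 = 9.25 in. φR_n = 0.75 × 0.6 × 80 × 0.3535 × 9.25 = 117.7 kips.
Base metal shear (0.25 in plate): yield φR_n = 1.0×0.6×50×0.25×9.25 = 69.4 kips; rupture φR_n = 0.75×0.6×65×0.25×9.25 = 67.6 kips; take 67.6 kips (rupture).
Governing: min(117.7, 67.6) = 67.6 kips → base-metal shear.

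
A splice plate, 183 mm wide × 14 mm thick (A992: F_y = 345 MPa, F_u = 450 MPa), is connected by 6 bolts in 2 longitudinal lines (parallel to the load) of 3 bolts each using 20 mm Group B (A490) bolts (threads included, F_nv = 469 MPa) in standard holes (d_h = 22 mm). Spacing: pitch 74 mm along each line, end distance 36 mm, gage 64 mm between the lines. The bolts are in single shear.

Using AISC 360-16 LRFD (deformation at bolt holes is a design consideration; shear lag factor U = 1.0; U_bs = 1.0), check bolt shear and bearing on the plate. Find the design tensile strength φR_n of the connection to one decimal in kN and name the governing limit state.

Bolt shear: A_b = π(20)²/4 = 314.16 mm². φR_n = 0.75 × 469 × 314.16 × 6 × 1 = 663.0 kN.
Bearing (14 mm plate, F_u = 450 MPa): end bolts L_c = 36 − 22/2 = 25, R_n = min(1.2×25×14×450, 2.4×20×14×450) = 189 kN/bolt; interior L_c = 74 − 22 = 52, R_n = 302.4 kN/bolt. φR_n = 0.75 × (2×189 + 4×302.4) = 1190.7 kN.
Governing: min(663.0, 1190.7) = 663.0 kN → bolt shear.

663.0 kN (bolt shear governs)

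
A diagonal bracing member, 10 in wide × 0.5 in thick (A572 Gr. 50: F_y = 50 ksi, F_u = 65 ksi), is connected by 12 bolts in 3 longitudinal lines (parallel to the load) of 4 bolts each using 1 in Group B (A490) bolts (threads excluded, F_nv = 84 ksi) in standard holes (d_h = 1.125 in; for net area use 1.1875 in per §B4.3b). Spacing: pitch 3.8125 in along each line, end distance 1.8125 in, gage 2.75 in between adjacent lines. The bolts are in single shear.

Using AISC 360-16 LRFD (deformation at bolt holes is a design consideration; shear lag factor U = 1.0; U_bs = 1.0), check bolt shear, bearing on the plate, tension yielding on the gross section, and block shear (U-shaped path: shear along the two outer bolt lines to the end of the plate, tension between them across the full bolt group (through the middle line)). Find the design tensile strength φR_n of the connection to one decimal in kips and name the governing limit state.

Bolt shear: A_b = π(1)²/4 = 0.7854 in². φR_n = 0.75 × 84 × 0.7854 × 12 × 1 = 593.8 kips.
Bearing (0.5 in plate, F_u = 65 ksi): end bolts L_c = 1.8125 − 1.125/2 = 1.25, R_n = min(1.2×1.25×0.5×65, 2.4×1×0.5×65) = 48.75 kips/bolt; interior L_c = 3.8125 − 1.125 = 2.6875, R_n = 78 kips/bolt. φR_n = 0.75 × (3×48.75 + 9×78) = 636.2 kips.
Tension yield (gross): A_g = 10×0.5 = 5 in². φR_n = 0.90 × 50 × 5 = 225.0 kips.
Block shear: shear path 2×[1.8125+3×3.8125] = 2×13.25 in, A_gv = 13.25, A_nv = 2×(13.25 − 3.5×1.1875)×0.5 = 9.0938 in²; tension across gage: (5.5 − 2×1.1875)×0.5 = 1.5625 in². R_n = min(0.6×65×9.0938, 0.6×50×13.25) + 1.0×65×1.5625 = min(354.66, 397.5) + 101.56 = 456.22 kips. φR_n = 0.75 × 456.22 = 342.2 kips.
Governing: min(593.8, 636.2, 225.0, 342.2) = 225.0 kips → gross-section yield.

225.0 kips (gross-section yield governs)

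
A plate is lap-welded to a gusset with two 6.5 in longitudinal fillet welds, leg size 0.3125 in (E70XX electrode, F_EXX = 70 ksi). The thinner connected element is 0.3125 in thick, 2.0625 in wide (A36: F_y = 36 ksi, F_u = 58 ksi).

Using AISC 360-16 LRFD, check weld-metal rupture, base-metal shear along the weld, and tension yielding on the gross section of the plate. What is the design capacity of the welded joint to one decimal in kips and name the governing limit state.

20.9 kips (gross-section yield governs)

Weld metal: throat = 0.707×0.3125 = 0.22094 in, L = 2×6.5 = 13 in. φR_n = 0.75 × 0.6 × 70 × 0.22094 × 13 = 90.5 kips.
Base metal shear (0.3125 in plate): yield φR_n = 1.0×0.6×36×0.3125×13 = 87.8 kips; rupture φR_n = 0.75×0.6×58×0.3125×13 = 106.0 kips; take 87.8 kips (yield).
Tension yield (gross): A_g = 2.0625×0.3125 = 0.64453 in². φR_n = 0.90 × 36 × 0.64453 = 20.9 kips.
Governing: min(90.5, 87.8, 20.9) = 20.9 kips → gross-section yield.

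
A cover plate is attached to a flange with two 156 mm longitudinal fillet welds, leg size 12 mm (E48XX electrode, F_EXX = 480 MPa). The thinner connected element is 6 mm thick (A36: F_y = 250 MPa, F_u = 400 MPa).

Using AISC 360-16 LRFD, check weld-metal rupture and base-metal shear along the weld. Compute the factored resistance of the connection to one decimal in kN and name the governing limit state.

280.8 kN (base-metal shear governs)

Weld metal: throat = 0.707×12 = 8.484 mm, L = 2×156 = 312 mm. φR_n = 0.75 × 0.6 × 480 × 8.484 × 312 = 571.8 kN.
Base metal shear (6 mm plate): yield φR_n = 1.0×0.6×250×6×312 = 280.8 kN; rupture φR_n = 0.75×0.6×400×6×312 = 337.0 kN; take 280.8 kN (yield).
Governing: min(571.8, 280.8) = 280.8 kN → base-metal shear.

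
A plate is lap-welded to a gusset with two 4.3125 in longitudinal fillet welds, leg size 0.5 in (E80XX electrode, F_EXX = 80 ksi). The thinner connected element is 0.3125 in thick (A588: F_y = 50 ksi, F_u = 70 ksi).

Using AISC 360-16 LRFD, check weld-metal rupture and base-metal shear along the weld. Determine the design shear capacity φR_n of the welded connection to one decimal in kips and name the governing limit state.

Weld metal: throat = 0.707×0.5 = 0.3535 in, L = 2×4.3125 = 8.625 in. φR_n = 0.75 × 0.6 × 80 × 0.3535 × 8.625 = 109.8 kips.
Base metal shear (0.3125 in plate): yield φR_n = 1.0×0.6×50×0.3125×8.625 = 80.9 kips; rupture φR_n = 0.75×0.6×70×0.3125×8.625 = 84.9 kips; take 80.9 kips (yield).
Governing: min(109.8, 80.9) = 80.9 kips → base-metal shear.

80.9 kips (base-metal shear governs)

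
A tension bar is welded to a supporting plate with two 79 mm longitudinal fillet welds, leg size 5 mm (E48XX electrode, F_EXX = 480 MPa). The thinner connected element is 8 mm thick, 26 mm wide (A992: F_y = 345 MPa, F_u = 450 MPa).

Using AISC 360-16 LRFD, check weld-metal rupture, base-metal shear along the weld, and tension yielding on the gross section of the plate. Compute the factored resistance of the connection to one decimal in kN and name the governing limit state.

64.6 kN (gross-section yield governs)

Weld metal: throat = 0.707×5 = 3.535 mm, L = 2×79 = 158 mm. φR_n = 0.75 × 0.6 × 480 × 3.535 × 158 = 120.6 kN.
Base metal shear (8 mm plate): yield φR_n = 1.0×0.6×345×8×158 = 261.6 kN; rupture φR_n = 0.75×0.6×450×8×158 = 256.0 kN; take 256.0 kN (rupture).
Tension yield (gross): A_g = 26×8 = 208 mm². φR_n = 0.90 × 345 × 208 = 64.6 kN.
Governing: min(120.6, 256.0, 64.6) = 64.6 kN → gross-section yield.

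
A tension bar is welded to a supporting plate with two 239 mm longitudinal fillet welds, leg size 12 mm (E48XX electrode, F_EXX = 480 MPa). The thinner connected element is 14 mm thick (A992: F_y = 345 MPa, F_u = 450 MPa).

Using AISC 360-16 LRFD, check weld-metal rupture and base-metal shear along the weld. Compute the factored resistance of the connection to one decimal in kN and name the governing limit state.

876.0 kN (weld metal governs)

Weld metal: throat = 0.707×12 = 8.484 mm, L = 2×239 = 478 mm. φR_n = 0.75 × 0.6 × 480 × 8.484 × 478 = 876.0 kN.
Base metal shear (14 mm plate): yield φR_n = 1.0×0.6×345×14×478 = 1385.2 kN; rupture φR_n = 0.75×0.6×450×14×478 = 1355.1 kN; take 1355.1 kN (rupture).
Governing: min(876.0, 1355.1) = 876.0 kN → weld metal.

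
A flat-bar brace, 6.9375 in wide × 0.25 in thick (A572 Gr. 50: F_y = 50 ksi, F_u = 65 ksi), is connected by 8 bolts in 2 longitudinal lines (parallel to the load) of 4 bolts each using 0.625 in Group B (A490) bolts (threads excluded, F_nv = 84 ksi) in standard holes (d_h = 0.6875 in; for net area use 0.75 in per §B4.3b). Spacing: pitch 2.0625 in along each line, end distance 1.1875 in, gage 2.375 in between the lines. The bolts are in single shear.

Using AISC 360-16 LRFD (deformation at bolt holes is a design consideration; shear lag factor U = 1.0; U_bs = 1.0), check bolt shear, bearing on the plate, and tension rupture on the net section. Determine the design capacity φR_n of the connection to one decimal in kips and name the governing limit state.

66.3 kips (net-section rupture governs)

Bolt shear: A_b = π(0.625)²/4 = 0.3068 in². φR_n = 0.75 × 84 × 0.3068 × 8 × 1 = 154.6 kips.
Bearing (0.25 in plate, F_u = 65 ksi): end bolts L_c = 1.1875 − 0.6875/2 = 0.84375, R_n = min(1.2×0.84375×0.25×65, 2.4×0.625×0.25×65) = 16.453 kips/bolt; interior L_c = 2.0625 − 0.6875 = 1.375, R_n = 24.375 kips/bolt. φR_n = 0.75 × (2×16.453 + 6×24.375) = 134.4 kips.
Tension rupture (net): A_n = (6.9375 − 2×0.75)×0.25 = 1.3594 in² (U = 1.0, A_e = A_n). φR_n = 0.75 × 65 × 1.3594 = 66.3 kips.
Governing: min(154.6, 134.4, 66.3) = 66.3 kips → net-section rupture.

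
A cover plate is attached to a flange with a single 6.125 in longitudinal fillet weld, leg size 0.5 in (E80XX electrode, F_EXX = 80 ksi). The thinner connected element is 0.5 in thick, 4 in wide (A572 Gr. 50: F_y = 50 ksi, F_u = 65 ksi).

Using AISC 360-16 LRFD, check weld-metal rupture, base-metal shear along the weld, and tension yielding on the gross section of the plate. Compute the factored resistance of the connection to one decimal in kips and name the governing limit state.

77.9 kips (weld metal governs)

Weld metal: throat = 0.707×0.5 = 0.3535 in, L = 6.125 in. φR_n = 0.75 × 0.6 × 80 × 0.3535 × 6.125 = 77.9 kips.
Base metal shear (0.5 in plate): yield φR_n = 1.0×0.6×50×0.5×6.125 = 91.9 kips; rupture φR_n = 0.75×0.6×65×0.5×6.125 = 89.6 kips; take 89.6 kips (rupture).
Tension yield (gross): A_g = 4×0.5 = 2 in². φR_n = 0.90 × 50 × 2 = 90.0 kips.
Governing: min(77.9, 89.6, 90.0) = 77.9 kips → weld metal.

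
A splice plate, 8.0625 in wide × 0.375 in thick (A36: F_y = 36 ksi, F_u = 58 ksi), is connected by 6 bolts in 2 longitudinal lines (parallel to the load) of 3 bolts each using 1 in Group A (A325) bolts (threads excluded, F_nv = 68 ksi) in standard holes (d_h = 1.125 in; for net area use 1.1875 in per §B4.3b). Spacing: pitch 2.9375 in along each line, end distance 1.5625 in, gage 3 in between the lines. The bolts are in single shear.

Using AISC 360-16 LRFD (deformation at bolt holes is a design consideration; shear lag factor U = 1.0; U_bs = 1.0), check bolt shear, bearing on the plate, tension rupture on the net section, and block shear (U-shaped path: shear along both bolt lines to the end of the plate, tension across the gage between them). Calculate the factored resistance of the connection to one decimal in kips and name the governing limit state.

92.8 kips (net-section rupture governs)

Bolt shear: A_b = π(1)²/4 = 0.7854 in². φR_n = 0.75 × 68 × 0.7854 × 6 × 1 = 240.3 kips.
Bearing (0.375 in plate, F_u = 58 ksi): end bolts L_c = 1.5625 − 1.125/2 = 1, R_n = min(1.2×1×0.375×58, 2.4×1×0.375×58) = 26.1 kips/bolt; interior L_c = 2.9375 − 1.125 = 1.8125, R_n = 47.306 kips/bolt. φR_n = 0.75 × (2×26.1 + 4×47.306) = 181.1 kips.
Tension rupture (net): A_n = (8.0625 − 2×1.1875)×0.375 = 2.1328 in² (U = 1.0, A_e = A_n). φR_n = 0.75 × 58 × 2.1328 = 92.8 kips.
Block shear: shear path 2×[1.5625+2×2.9375] = 2×7.4375 in, A_gv = 5.5781, A_nv = 2×(7.4375 − 2.5×1.1875)×0.375 = 3.3516 in²; tension across gage: (3 − 1×1.1875)×0.375 = 0.67969 in². R_n = min(0.6×58×3.3516, 0.6×36×5.5781) + 1.0×58×0.67969 = min(116.64, 120.49) + 39.422 = 156.06 kips. φR_n = 0.75 × 156.06 = 117.0 kips.
Governing: min(240.3, 181.1, 92.8, 117.0) = 92.8 kips → net-section rupture.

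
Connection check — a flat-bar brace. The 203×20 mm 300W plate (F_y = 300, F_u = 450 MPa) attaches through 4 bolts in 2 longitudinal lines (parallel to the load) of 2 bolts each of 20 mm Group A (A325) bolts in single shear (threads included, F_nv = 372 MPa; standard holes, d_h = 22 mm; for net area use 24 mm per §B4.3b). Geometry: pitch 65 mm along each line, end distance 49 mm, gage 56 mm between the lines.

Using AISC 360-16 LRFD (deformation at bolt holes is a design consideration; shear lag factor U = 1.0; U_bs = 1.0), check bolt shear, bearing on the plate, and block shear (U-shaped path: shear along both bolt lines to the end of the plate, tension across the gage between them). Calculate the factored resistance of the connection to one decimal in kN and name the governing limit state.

350.6 kN (bolt shear governs)

Bolt shear: A_b = π(20)²/4 = 314.16 mm². φR_n = 0.75 × 372 × 314.16 × 4 × 1 = 350.6 kN.
Bearing (20 mm plate, F_u = 450 MPa): end bolts L_c = 49 − 22/2 = 38, R_n = min(1.2×38×20×450, 2.4×20×20×450) = 410.4 kN/bolt; interior L_c = 65 − 22 = 43, R_n = 432 kN/bolt. φR_n = 0.75 × (2×410.4 + 2×432) = 1263.6 kN.
Block shear: shear path 2×[49+1×65] = 2×114 mm, A_gv = 4560, A_nv = 2×(114 − 1.5×24)×20 = 3120 mm²; tension across gage: (56 − 1×24)×20 = 640 mm². R_n = min(0.6×450×3120, 0.6×300×4560) + 1.0×450×640 = min(842.4, 820.8) + 288 = 1108.8 kN. φR_n = 0.75 × 1108.8 = 831.6 kN.
Governing: min(350.6, 1263.6, 831.6) = 350.6 kN → bolt shear.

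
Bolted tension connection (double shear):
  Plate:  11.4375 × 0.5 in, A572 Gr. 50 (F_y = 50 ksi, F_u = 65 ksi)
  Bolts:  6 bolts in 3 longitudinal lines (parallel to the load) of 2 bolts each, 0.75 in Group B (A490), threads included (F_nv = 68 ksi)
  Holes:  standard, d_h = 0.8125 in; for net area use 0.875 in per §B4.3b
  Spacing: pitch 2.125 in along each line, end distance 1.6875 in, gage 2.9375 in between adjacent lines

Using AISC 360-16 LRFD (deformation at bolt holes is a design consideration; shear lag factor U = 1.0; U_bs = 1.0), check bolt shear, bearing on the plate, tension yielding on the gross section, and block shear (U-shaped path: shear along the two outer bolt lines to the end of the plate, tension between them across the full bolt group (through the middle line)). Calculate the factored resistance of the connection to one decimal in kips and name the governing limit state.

173.7 kips (block shear governs)

Bolt shear: A_b = π(0.75)²/4 = 0.44179 in². φR_n = 0.75 × 68 × 0.44179 × 6 × 2 = 270.4 kips.
Bearing (0.5 in plate, F_u = 65 ksi): end bolts L_c = 1.6875 − 0.8125/2 = 1.28125, R_n = min(1.2×1.28125×0.5×65, 2.4×0.75×0.5×65) = 49.969 kips/bolt; interior L_c = 2.125 − 0.8125 = 1.3125, R_n = 51.188 kips/bolt. φR_n = 0.75 × (3×49.969 + 3×51.188) = 227.6 kips.
Tension yield (gross): A_g = 11.4375×0.5 = 5.7188 in². φR_n = 0.90 × 50 × 5.7188 = 257.3 kips.
Block shear: shear path 2×[1.6875+1×2.125] = 2×3.8125 in, A_gv = 3.8125, A_nv = 2×(3.8125 − 1.5×0.875)×0.5 = 2.5 in²; tension across gage: (5.875 − 2×0.875)×0.5 = 2.0625 in². R_n = min(0.6×65×2.5, 0.6×50×3.8125) + 1.0×65×2.0625 = min(97.5, 114.38) + 134.06 = 231.56 kips. φR_n = 0.75 × 231.56 = 173.7 kips.
Governing: min(270.4, 227.6, 257.3, 173.7) = 173.7 kips → block shear.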